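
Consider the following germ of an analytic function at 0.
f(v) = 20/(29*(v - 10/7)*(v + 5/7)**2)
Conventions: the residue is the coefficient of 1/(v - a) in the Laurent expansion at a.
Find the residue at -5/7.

At the order-2 pole -5/7 set g(v) = (v - (-5/7))^2*f(v) = 20/(29*(v - 10/7)).
Order-2 pole: residue = g'(a); g'(-5/7) = -196/1305, so the residue is -196/1305.

The residue is -196/1305.


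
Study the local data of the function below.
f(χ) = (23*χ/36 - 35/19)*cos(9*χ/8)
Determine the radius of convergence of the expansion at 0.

The radius of convergence is infinite.

The factor cos(9*χ/8) is entire and contributes no finite singular point.
The polynomial part has no poles.
No finite singular points: the Taylor series at 0 converges everywhere.


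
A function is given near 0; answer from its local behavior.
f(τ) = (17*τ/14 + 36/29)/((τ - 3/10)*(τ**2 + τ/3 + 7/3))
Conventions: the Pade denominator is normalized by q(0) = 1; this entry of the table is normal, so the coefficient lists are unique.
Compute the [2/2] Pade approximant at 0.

The Pade approximant has numerator coefficients [-360/203, -3437870705/46595750957, 103136121150/46595750957]; denominator coefficients [1, -2841913849/688607157, 256603679/98372451].

Taylor coefficients needed (expand at 0): a_0 = -360/203, a_1 = -10505/1421, a_2 = -706355/29841, a_3 = -49133990/626661, a_4 = -3445791935/13159881.
Write the denominator as Q(τ) = 1 + q1*τ + q2*τ^2. Requiring Q*f - P = O(τ^5) with deg P <= 2 kills the coefficients of τ^3..τ^4 in Q*f:
  τ^3: a_3 + q1*a_2 + q2*a_1 = 0, i.e. -49133990/626661 + (-706355/29841)*q1 + (-10505/1421)*q2 = 0.
  τ^4: a_4 + q1*a_3 + q2*a_2 = 0, i.e. -3445791935/13159881 + (-49133990/626661)*q1 + (-706355/29841)*q2 = 0.
Solving this linear system: q1 = -2841913849/688607157, q2 = 256603679/98372451.
The numerator is Q*f truncated at degree 2: P0 = a_0 = -360/203; P1 = a_1 + q1*a_0 = -3437870705/46595750957; P2 = a_2 + q1*a_1 + q2*a_0 = 103136121150/46595750957.


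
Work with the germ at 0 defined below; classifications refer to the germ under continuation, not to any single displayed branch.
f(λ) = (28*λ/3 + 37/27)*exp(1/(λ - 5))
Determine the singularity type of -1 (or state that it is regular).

There is no denominator, hence no pole anywhere.
The essential point of exp(1/(λ - (5))) is 5, not -1.
So the germ continues analytically to -1.

The point is a regular point.


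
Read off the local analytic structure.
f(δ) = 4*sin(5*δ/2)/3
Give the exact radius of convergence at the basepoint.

The radius of convergence is infinite.

The factor sin(5*δ/2) is entire and contributes no finite singular point.
The polynomial part has no poles.
No finite singular points: the Taylor series at 0 converges everywhere.


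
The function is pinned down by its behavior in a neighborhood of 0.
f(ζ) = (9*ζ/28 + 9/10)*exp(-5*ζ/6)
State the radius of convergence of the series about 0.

The factor exp(-5*ζ/6) is entire and contributes no finite singular point.
The polynomial part has no poles.
No finite singular points: the Taylor series at 0 converges everywhere.

The radius of convergence is infinite.


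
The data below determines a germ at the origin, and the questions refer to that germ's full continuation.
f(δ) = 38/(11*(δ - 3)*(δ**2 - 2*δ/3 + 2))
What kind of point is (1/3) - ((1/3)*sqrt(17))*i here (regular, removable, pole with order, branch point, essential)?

The denominator factor δ**2 - 2*δ/3 + 2 vanishes at (1/3) - ((1/3)*sqrt(17))*i and appears to the power 1; the numerator there equals 38/11, nonzero, and no other factor vanishes.
Hence a pole whose order is the multiplicity, 1.

The point is a pole of order 1.


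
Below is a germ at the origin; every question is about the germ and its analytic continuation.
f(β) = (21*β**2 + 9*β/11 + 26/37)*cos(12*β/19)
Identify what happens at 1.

There is no denominator, hence no pole anywhere.
The factor cos(12*β/19) is entire.
So the germ continues analytically to 1.

The point is a regular point.


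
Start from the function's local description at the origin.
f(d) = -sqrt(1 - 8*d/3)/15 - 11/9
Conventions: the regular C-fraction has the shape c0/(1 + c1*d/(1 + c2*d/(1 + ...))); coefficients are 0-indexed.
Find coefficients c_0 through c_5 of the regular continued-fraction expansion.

The regular C-fraction coefficients are [-58/45, 2/29, -64/87, -29/48, -35/48, -64/105].

Taylor coefficients (expand at 0): a_0 = -58/45, a_1 = 4/45, a_2 = 8/135, a_3 = 32/405, a_4 = 32/243, a_5 = 896/3645.
c0 = a_0 = -58/45. Peel one level at a time: if S = 1 + c*d/S' with S'(0) = 1, then c is the d-coefficient of S and S' = c*d/(S - 1).
S_1 = c0/f = 1 + (2/29)*d + (128/2523)*d^2 + ...; c1 = 2/29.
S_2 = c1*d/(S_1 - 1) = 1 + (-64/87)*d + (-4/9)*d^2 + ...; c2 = -64/87.
S_3 = c2*d/(S_2 - 1) = 1 + (-29/48)*d + (-1015/2304)*d^2 + ...; c3 = -29/48.
S_4 = c3*d/(S_3 - 1) = 1 + (-35/48)*d + (-4/9)*d^2 + ...; c4 = -35/48.
S_5 = c4*d/(S_4 - 1) = 1 + (-64/105)*d + ...; c5 = -64/105.


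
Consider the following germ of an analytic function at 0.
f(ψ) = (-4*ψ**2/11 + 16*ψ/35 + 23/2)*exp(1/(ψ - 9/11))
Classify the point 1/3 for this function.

The point is a regular point.

There is no denominator, hence no pole anywhere.
The essential point of exp(1/(ψ - (9/11))) is 9/11, not 1/3.
So the germ continues analytically to 1/3.


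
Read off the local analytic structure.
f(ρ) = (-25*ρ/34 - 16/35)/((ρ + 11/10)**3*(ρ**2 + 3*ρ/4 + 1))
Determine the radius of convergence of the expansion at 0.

The radius of convergence is 1.

Denominator factor (ρ**2 + 3*ρ/4 + 1): discriminant -55/16, complex-conjugate roots (-3/8) + ((1/8)*sqrt(55))*i and (-3/8) - ((1/8)*sqrt(55))*i; poles of order 1, moduli 1 and 1.
Denominator factor (ρ + 11/10)^3: pole of order 3 at -11/10, modulus 11/10.
The radius of convergence is the smallest modulus among the singular points: 1.


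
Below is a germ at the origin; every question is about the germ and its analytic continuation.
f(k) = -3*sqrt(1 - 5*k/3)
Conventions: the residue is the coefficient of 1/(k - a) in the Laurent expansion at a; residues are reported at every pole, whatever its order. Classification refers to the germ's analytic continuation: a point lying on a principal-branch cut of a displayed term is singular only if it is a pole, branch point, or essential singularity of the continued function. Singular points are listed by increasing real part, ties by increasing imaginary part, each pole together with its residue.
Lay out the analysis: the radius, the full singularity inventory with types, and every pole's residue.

Branch term (-3)*sqrt(1 - k/(3/5)): its argument vanishes at k = 3/5, a square-root branch point, modulus 3/5.
The radius of convergence is the smallest modulus among the singular points: 3/5.

Radius of convergence at 0: 3/5.
At 3/5: an algebraic (square-root) branch point.


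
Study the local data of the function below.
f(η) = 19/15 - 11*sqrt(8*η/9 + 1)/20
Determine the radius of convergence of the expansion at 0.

Branch term (-11/20)*sqrt(1 - η/(-9/8)): its argument vanishes at η = -9/8, a square-root branch point, modulus 9/8.
The radius of convergence is the smallest modulus among the singular points: 9/8.

The radius of convergence is 9/8.


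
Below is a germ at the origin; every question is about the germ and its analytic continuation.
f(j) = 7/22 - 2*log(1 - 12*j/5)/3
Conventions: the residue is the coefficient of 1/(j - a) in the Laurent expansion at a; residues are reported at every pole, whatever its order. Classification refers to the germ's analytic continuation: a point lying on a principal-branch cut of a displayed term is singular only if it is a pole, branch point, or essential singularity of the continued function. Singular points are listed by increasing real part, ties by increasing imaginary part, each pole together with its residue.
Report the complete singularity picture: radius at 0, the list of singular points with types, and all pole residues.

Radius of convergence at 0: 5/12.
At 5/12: a logarithmic branch point.

Branch term (-2/3)*log(1 - j/(5/12)): its argument vanishes at j = 5/12, a logarithmic branch point, modulus 5/12.
The radius of convergence is the smallest modulus among the singular points: 5/12.


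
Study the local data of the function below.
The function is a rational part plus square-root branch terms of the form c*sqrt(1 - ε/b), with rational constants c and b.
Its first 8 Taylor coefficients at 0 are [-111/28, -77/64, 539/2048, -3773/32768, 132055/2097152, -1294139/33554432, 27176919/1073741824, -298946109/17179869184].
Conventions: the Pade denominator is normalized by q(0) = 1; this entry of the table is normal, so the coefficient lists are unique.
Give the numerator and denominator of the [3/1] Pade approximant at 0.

Taylor coefficients needed (read off): a_0 = -111/28, a_1 = -77/64, a_2 = 539/2048, a_3 = -3773/32768, a_4 = 132055/2097152.
Write the denominator as Q(ε) = 1 + q1*ε. Requiring Q*f - P = O(ε^5) with deg P <= 3 kills the coefficients of ε^4..ε^4 in Q*f:
  ε^4: a_4 + q1*a_3 = 0, i.e. 132055/2097152 + (-3773/32768)*q1 = 0.
Solving this linear system: q1 = 35/64.
The numerator is Q*f truncated at degree 3: P0 = a_0 = -111/28; P1 = a_1 + q1*a_0 = -863/256; P2 = a_2 + q1*a_1 = -1617/4096; P3 = a_3 + q1*a_2 = 3773/131072.

The Pade approximant has numerator coefficients [-111/28, -863/256, -1617/4096, 3773/131072]; denominator coefficients [1, 35/64].


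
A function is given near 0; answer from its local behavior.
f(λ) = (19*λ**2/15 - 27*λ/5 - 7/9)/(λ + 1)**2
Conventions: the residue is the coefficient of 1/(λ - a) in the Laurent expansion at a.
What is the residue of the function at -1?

The residue is -119/15.

At the order-2 pole -1 set g(λ) = (λ - (-1))^2*f(λ) = 19*λ**2/15 - 27*λ/5 - 7/9.
Order-2 pole: residue = g'(a); g'(-1) = -119/15, so the residue is -119/15.


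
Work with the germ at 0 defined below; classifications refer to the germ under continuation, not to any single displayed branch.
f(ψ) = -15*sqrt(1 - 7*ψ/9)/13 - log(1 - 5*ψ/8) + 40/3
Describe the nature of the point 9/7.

The term (-15/13)*sqrt(1 - ψ/(9/7)) has argument 1 - 9/7/(9/7) = 0 at 9/7: a square-root (algebraic, two-sheeted) branch point; the remaining terms are analytic or single-valued there.

The point is an algebraic (square-root) branch point.


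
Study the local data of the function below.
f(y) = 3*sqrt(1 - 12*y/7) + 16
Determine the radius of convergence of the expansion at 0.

The radius of convergence is 7/12.

Branch term (3)*sqrt(1 - y/(7/12)): its argument vanishes at y = 7/12, a square-root branch point, modulus 7/12.
The radius of convergence is the smallest modulus among the singular points: 7/12.


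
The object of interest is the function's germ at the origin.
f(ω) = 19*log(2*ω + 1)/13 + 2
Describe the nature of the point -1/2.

The term (19/13)*log(1 - ω/(-1/2)) has argument 1 - -1/2/(-1/2) = 0 at -1/2: a logarithmic (infinitely-sheeted) branch point; the remaining terms are analytic or single-valued there.

The point is a logarithmic branch point.


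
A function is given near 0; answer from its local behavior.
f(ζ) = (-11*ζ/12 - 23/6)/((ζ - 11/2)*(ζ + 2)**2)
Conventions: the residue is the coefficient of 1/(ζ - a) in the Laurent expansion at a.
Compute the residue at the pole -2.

At the order-2 pole -2 set g(ζ) = (ζ - (-2))^2*f(ζ) = (-11*ζ/12 - 23/6)/(ζ - 11/2).
Order-2 pole: residue = g'(a); g'(-2) = 71/450, so the residue is 71/450.

The residue is 71/450.


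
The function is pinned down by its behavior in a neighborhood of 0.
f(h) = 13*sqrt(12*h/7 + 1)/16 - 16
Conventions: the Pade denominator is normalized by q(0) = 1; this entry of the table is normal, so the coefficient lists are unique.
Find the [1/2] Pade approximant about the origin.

Taylor coefficients needed (expand at 0): a_0 = -243/16, a_1 = 39/56, a_2 = -117/392, a_3 = 351/1372.
Write the denominator as Q(h) = 1 + q1*h + q2*h^2. Requiring Q*f - P = O(h^4) with deg P <= 1 kills the coefficients of h^2..h^3 in Q*f:
  h^2: a_2 + q1*a_1 + q2*a_0 = 0, i.e. -117/392 + (39/56)*q1 + (-243/16)*q2 = 0.
  h^3: a_3 + q1*a_2 + q2*a_1 = 0, i.e. 351/1372 + (-117/392)*q1 + (39/56)*q2 = 0.
Solving this linear system: q1 = 1380/1519, q2 = 234/10633.
The numerator is Q*f truncated at degree 1: P0 = a_0 = -243/16; P1 = a_1 + q1*a_0 = -159207/12152.

The Pade approximant has numerator coefficients [-243/16, -159207/12152]; denominator coefficients [1, 1380/1519, 234/10633].


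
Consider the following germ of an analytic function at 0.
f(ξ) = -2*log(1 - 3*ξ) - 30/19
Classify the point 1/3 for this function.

The point is a logarithmic branch point.

The term (-2)*log(1 - ξ/(1/3)) has argument 1 - 1/3/(1/3) = 0 at 1/3: a logarithmic (infinitely-sheeted) branch point; the remaining terms are analytic or single-valued there.


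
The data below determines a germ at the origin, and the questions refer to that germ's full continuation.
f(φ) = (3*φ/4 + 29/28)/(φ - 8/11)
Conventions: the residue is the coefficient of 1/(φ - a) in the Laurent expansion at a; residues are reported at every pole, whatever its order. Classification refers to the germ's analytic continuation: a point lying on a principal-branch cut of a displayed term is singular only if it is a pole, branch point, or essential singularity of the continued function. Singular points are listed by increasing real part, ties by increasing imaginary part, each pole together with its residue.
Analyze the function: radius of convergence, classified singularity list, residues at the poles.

Denominator factor (φ - 8/11): pole of order 1 at 8/11, modulus 8/11.
The radius of convergence is the smallest modulus among the singular points: 8/11.
At the order-1 pole 8/11 set g(φ) = (φ - (8/11))*f(φ) = 3*φ/4 + 29/28.
Simple pole: residue = g(a) at a = 8/11, which is 487/308.

Radius of convergence at 0: 8/11.
At 8/11: a pole of order 1; residue 487/308.


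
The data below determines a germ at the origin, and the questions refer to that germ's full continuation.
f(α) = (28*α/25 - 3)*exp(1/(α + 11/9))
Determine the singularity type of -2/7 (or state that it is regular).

The point is a regular point.

There is no denominator, hence no pole anywhere.
The essential point of exp(1/(α - (-11/9))) is -11/9, not -2/7.
So the germ continues analytically to -2/7.


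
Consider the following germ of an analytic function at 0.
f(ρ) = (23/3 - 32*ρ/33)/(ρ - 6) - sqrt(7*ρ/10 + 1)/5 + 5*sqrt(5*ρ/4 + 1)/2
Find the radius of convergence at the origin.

The radius of convergence is 4/5.

Denominator factor (ρ - 6): pole of order 1 at 6, modulus 6.
Branch term (-1/5)*sqrt(1 - ρ/(-10/7)): its argument vanishes at ρ = -10/7, a square-root branch point, modulus 10/7.
Branch term (5/2)*sqrt(1 - ρ/(-4/5)): its argument vanishes at ρ = -4/5, a square-root branch point, modulus 4/5.
The radius of convergence is the smallest modulus among the singular points: 4/5.


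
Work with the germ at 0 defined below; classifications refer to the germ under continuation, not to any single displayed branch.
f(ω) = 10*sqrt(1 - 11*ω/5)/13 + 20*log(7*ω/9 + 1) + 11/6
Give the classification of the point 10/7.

The point is a regular point.

There is no denominator, hence no pole anywhere.
Branch term sqrt(1 - ω/(5/11)): argument at 10/7 is -15/7, nonzero, so 10/7 is not its branch point (a point on a principal cut is still regular for the continued germ).
Branch term log(1 - ω/(-9/7)): argument at 10/7 is 19/9, nonzero, so 10/7 is not its branch point (a point on a principal cut is still regular for the continued germ).
So the germ continues analytically to 10/7.


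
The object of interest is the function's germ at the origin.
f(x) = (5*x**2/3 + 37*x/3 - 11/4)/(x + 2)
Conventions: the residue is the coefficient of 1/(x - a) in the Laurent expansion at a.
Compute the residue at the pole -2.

The residue is -83/4.

At the order-1 pole -2 set g(x) = (x - (-2))*f(x) = 5*x**2/3 + 37*x/3 - 11/4.
Simple pole: residue = g(a) at a = -2, which is -83/4.


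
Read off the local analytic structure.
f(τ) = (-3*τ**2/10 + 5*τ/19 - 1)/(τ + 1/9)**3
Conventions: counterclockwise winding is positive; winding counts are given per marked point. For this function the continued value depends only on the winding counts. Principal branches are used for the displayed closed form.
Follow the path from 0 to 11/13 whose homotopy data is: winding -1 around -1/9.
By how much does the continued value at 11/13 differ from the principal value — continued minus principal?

The function is rational, hence single-valued: continuing it around any pole returns the same value, so the difference is 0.

Continued minus principal equals 0.


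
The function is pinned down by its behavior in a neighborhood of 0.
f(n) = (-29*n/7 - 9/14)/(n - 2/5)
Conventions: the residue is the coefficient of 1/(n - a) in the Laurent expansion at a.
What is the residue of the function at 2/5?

The residue is -23/10.

At the order-1 pole 2/5 set g(n) = (n - (2/5))*f(n) = -29*n/7 - 9/14.
Simple pole: residue = g(a) at a = 2/5, which is -23/10.


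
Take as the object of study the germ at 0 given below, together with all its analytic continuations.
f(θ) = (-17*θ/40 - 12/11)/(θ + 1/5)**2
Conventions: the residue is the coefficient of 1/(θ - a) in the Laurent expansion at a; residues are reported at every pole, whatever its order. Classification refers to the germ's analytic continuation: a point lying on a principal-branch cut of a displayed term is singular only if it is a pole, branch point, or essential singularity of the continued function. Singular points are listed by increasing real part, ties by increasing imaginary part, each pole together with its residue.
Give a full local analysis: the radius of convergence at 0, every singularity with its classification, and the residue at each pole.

Denominator factor (θ + 1/5)^2: pole of order 2 at -1/5, modulus 1/5.
The radius of convergence is the smallest modulus among the singular points: 1/5.
At the order-2 pole -1/5 set g(θ) = (θ - (-1/5))^2*f(θ) = -17*θ/40 - 12/11.
Order-2 pole: residue = g'(a); g'(-1/5) = -17/40, so the residue is -17/40.

Radius of convergence at 0: 1/5.
At -1/5: a pole of order 2; residue -17/40.


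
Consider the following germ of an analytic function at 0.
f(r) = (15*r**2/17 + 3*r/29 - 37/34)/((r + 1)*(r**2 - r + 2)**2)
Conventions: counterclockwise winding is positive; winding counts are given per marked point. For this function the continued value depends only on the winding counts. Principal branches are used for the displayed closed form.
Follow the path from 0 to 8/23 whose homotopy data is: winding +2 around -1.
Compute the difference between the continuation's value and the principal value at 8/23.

The function is rational, hence single-valued: continuing it around any pole returns the same value, so the difference is 0.

Continued minus principal equals 0.


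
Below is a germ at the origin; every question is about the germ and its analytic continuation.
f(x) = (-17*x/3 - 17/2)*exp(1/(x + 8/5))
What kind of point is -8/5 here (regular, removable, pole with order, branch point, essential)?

The point is an essential singularity.

The exponent 1/(x - (-8/5)) has a pole at -8/5, so exp(1/(x - (-8/5))) takes every nonzero value near it: an essential singularity (not a pole of any order).


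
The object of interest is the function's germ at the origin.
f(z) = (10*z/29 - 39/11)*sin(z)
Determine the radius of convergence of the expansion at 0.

The factor sin(z) is entire and contributes no finite singular point.
The polynomial part has no poles.
No finite singular points: the Taylor series at 0 converges everywhere.

The radius of convergence is infinite.


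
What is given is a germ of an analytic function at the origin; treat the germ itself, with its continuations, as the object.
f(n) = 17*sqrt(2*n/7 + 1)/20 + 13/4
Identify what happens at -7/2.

The point is an algebraic (square-root) branch point.

The term (17/20)*sqrt(1 - n/(-7/2)) has argument 1 - -7/2/(-7/2) = 0 at -7/2: a square-root (algebraic, two-sheeted) branch point; the remaining terms are analytic or single-valued there.


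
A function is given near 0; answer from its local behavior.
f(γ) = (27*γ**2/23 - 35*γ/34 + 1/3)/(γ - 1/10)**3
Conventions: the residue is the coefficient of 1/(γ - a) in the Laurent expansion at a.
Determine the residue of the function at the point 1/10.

The residue is 27/23.

At the order-3 pole 1/10 set g(γ) = (γ - (1/10))^3*f(γ) = 27*γ**2/23 - 35*γ/34 + 1/3.
Order-3 pole: residue = g''(a)/2; g''(1/10) = 54/23, so the residue is 27/23.


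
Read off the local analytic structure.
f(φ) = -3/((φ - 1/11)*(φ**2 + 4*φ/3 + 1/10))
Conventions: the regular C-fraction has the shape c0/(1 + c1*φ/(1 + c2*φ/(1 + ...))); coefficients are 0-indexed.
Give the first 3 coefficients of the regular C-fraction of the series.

Taylor coefficients (expand at 0): a_0 = 330, a_1 = -770, a_2 = 140690/3.
c0 = a_0 = 330. Peel one level at a time: if S = 1 + c*φ/S' with S'(0) = 1, then c is the φ-coefficient of S and S' = c*φ/(S - 1).
S_1 = c0/f = 1 + (7/3)*φ + (-410/3)*φ^2 + ...; c1 = 7/3.
S_2 = c1*φ/(S_1 - 1) = 1 + (410/7)*φ + ...; c2 = 410/7.

The regular C-fraction coefficients are [330, 7/3, 410/7].


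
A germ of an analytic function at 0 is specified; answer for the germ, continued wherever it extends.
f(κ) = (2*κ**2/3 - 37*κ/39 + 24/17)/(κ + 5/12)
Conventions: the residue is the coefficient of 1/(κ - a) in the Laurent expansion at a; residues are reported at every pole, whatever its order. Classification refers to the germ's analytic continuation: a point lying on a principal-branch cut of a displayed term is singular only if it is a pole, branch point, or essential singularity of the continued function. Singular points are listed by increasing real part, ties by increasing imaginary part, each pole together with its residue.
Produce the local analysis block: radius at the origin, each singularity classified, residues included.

Radius of convergence at 0: 5/12.
At -5/12: a pole of order 1; residue 91787/47736.

Denominator factor (κ + 5/12): pole of order 1 at -5/12, modulus 5/12.
The radius of convergence is the smallest modulus among the singular points: 5/12.
At the order-1 pole -5/12 set g(κ) = (κ - (-5/12))*f(κ) = 2*κ**2/3 - 37*κ/39 + 24/17.
Simple pole: residue = g(a) at a = -5/12, which is 91787/47736.


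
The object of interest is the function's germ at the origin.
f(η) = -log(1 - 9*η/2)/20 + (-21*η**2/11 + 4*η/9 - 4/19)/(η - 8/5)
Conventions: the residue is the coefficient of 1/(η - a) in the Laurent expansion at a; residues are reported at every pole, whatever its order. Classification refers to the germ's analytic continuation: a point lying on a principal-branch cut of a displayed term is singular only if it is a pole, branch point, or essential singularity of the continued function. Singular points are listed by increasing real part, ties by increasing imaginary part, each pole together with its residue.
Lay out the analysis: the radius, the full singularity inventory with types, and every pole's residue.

Radius of convergence at 0: 2/9.
At 2/9: a logarithmic branch point.
At 8/5: a pole of order 1; residue -206284/47025.

Denominator factor (η - 8/5): pole of order 1 at 8/5, modulus 8/5.
Branch term (-1/20)*log(1 - η/(2/9)): its argument vanishes at η = 2/9, a logarithmic branch point, modulus 2/9.
The radius of convergence is the smallest modulus among the singular points: 2/9.
The branch term is analytic at 8/5 and contributes nothing to the residue; only the rational part matters.
At the order-1 pole 8/5 set g(η) = (η - (8/5))*(rational part) = -21*η**2/11 + 4*η/9 - 4/19.
Simple pole: residue = g(a) at a = 8/5, which is -206284/47025.
List the singular points by increasing real part (a conjugate pair: the negative imaginary part first).


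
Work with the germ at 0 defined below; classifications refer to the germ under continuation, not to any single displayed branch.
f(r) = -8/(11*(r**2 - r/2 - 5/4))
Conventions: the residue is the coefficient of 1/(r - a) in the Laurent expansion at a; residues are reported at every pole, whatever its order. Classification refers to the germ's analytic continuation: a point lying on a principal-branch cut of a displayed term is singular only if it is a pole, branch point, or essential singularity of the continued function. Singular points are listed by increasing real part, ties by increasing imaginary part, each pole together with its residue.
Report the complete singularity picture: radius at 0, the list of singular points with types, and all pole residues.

Radius of convergence at 0: -1/4 + (1/4)*sqrt(21).
At 1/4 - (1/4)*sqrt(21): a pole of order 1; residue (16/231)*sqrt(21).
At 1/4 + (1/4)*sqrt(21): a pole of order 1; residue -(16/231)*sqrt(21).

Denominator factor (r**2 - r/2 - 5/4): discriminant 21/4, real irrational roots 1/4 + (1/4)*sqrt(21) and 1/4 - (1/4)*sqrt(21); poles of order 1, moduli 1/4 + (1/4)*sqrt(21) and -1/4 + (1/4)*sqrt(21).
The radius of convergence is the smallest modulus among the singular points: -1/4 + (1/4)*sqrt(21).
The factor r**2 - r/2 - 5/4 splits as (r - a)(r - a') with a = 1/4 - (1/4)*sqrt(21), a' = 1/4 + (1/4)*sqrt(21). At the order-1 pole a set g(r) = (r - a)*f(r) = [-8/11] / (r - a').
Simple pole: residue = g(a) at a = 1/4 - (1/4)*sqrt(21), which is (16/231)*sqrt(21).
The factor r**2 - r/2 - 5/4 splits as (r - a)(r - a') with a = 1/4 + (1/4)*sqrt(21), a' = 1/4 - (1/4)*sqrt(21). At the order-1 pole a set g(r) = (r - a)*f(r) = [-8/11] / (r - a').
Simple pole: residue = g(a) at a = 1/4 + (1/4)*sqrt(21), which is -(16/231)*sqrt(21).
List the singular points by increasing real part (a conjugate pair: the negative imaginary part first).


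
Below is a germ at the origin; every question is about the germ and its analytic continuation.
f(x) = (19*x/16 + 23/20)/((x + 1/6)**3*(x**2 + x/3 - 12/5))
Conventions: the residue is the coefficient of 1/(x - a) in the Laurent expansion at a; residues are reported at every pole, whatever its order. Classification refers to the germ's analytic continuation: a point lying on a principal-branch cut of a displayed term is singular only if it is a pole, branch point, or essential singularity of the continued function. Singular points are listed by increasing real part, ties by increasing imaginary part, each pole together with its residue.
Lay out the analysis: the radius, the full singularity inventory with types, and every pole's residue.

Denominator factor (x**2 + x/3 - 12/5): discriminant 437/45, real irrational roots -1/6 + (1/30)*sqrt(2185) and -1/6 - (1/30)*sqrt(2185); poles of order 1, moduli -1/6 + (1/30)*sqrt(2185) and 1/6 + (1/30)*sqrt(2185).
Denominator factor (x + 1/6)^3: pole of order 3 at -1/6, modulus 1/6.
The radius of convergence is the smallest modulus among the singular points: 1/6.
The factor x**2 + x/3 - 12/5 splits as (x - a)(x - a') with a = -1/6 - (1/30)*sqrt(2185), a' = -1/6 + (1/30)*sqrt(2185). At the order-1 pole a set g(x) = (x - a)*f(x) = [(19*x/16 + 23/20)/(x + 1/6)**3] / (x - a').
Simple pole: residue = g(a) at a = -1/6 - (1/30)*sqrt(2185), which is 61695/763876 - (135/40204)*sqrt(2185).
At the order-3 pole -1/6 set g(x) = (x - (-1/6))^3*f(x) = (19*x/16 + 23/20)/(x**2 + x/3 - 12/5).
Order-3 pole: residue = g''(a)/2; g''(-1/6) = -61695/190969, so the residue is -61695/381938.
The factor x**2 + x/3 - 12/5 splits as (x - a)(x - a') with a = -1/6 + (1/30)*sqrt(2185), a' = -1/6 - (1/30)*sqrt(2185). At the order-1 pole a set g(x) = (x - a)*f(x) = [(19*x/16 + 23/20)/(x + 1/6)**3] / (x - a').
Simple pole: residue = g(a) at a = -1/6 + (1/30)*sqrt(2185), which is 61695/763876 + (135/40204)*sqrt(2185).
List the singular points by increasing real part (a conjugate pair: the negative imaginary part first).

Radius of convergence at 0: 1/6.
At -1/6 - (1/30)*sqrt(2185): a pole of order 1; residue 61695/763876 - (135/40204)*sqrt(2185).
At -1/6: a pole of order 3; residue -61695/381938.
At -1/6 + (1/30)*sqrt(2185): a pole of order 1; residue 61695/763876 + (135/40204)*sqrt(2185).


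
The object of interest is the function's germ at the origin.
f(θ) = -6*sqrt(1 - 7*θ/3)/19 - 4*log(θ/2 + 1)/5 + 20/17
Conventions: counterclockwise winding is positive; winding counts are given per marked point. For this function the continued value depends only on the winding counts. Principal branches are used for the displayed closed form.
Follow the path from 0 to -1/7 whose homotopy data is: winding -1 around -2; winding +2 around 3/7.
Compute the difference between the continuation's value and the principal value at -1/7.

Continued minus principal equals (8/5)*pi*i.

The rational part is single-valued and drops out of the difference; each branch term changes only by its own monodromy.
(-6/19)*sqrt(1 - θ/(3/7)): winding +2 is even, the square root returns to the same sheet, contribution 0.
(-4/5)*log(1 - θ/(-2)): each positive loop around -2 adds 2*pi*i to the log, so winding -1 contributes (-4/5)*(-1)*2*pi*i = (8/5)*pi*i.
Summing the contributions at θ = -1/7 gives (8/5)*pi*i.


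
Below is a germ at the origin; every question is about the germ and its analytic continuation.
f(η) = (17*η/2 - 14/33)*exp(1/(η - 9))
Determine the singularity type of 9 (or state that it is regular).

The exponent 1/(η - (9)) has a pole at 9, so exp(1/(η - (9))) takes every nonzero value near it: an essential singularity (not a pole of any order).

The point is an essential singularity.


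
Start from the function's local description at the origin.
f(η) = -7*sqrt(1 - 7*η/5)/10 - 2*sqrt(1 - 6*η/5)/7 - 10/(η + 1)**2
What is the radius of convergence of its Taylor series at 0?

Denominator factor (η + 1)^2: pole of order 2 at -1, modulus 1.
Branch term (-2/7)*sqrt(1 - η/(5/6)): its argument vanishes at η = 5/6, a square-root branch point, modulus 5/6.
Branch term (-7/10)*sqrt(1 - η/(5/7)): its argument vanishes at η = 5/7, a square-root branch point, modulus 5/7.
The radius of convergence is the smallest modulus among the singular points: 5/7.

The radius of convergence is 5/7.


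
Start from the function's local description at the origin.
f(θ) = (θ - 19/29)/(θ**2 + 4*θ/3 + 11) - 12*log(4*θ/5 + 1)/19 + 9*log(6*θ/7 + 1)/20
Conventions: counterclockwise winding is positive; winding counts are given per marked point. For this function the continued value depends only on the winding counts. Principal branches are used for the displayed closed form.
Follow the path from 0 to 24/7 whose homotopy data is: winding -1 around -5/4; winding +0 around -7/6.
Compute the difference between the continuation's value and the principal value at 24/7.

Continued minus principal equals (24/19)*pi*i.

The rational part is single-valued and drops out of the difference; each branch term changes only by its own monodromy.
(9/20)*log(1 - θ/(-7/6)): winding 0 around -7/6, so this term returns to its principal value, contribution 0.
(-12/19)*log(1 - θ/(-5/4)): each positive loop around -5/4 adds 2*pi*i to the log, so winding -1 contributes (-12/19)*(-1)*2*pi*i = (24/19)*pi*i.
Summing the contributions at θ = 24/7 gives (24/19)*pi*i.


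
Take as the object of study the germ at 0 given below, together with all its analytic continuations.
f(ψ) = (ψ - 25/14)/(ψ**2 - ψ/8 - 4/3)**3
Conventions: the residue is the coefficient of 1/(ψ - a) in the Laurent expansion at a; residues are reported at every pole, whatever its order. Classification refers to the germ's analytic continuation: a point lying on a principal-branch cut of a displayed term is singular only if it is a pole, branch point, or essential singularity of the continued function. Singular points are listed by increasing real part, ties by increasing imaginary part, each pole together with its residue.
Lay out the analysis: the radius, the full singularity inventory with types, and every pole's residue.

Denominator factor (ψ**2 - ψ/8 - 4/3)^3: discriminant 1027/192, real irrational roots 1/16 + (1/48)*sqrt(3081) and 1/16 - (1/48)*sqrt(3081); poles of order 3, moduli 1/16 + (1/48)*sqrt(3081) and -1/16 + (1/48)*sqrt(3081).
The radius of convergence is the smallest modulus among the singular points: -1/16 + (1/48)*sqrt(3081).
The factor ψ**2 - ψ/8 - 4/3 splits as (ψ - a)(ψ - a') with a = 1/16 - (1/48)*sqrt(3081), a' = 1/16 + (1/48)*sqrt(3081). At the order-3 pole a set g(ψ) = (ψ - a)^3*f(ψ) = [ψ - 25/14] / (ψ - a')^3.
Order-3 pole: residue = g''(a)/2; g''(1/16 - (1/48)*sqrt(3081)) = (42688512/7582446781)*sqrt(3081), so the residue is (21344256/7582446781)*sqrt(3081).
The factor ψ**2 - ψ/8 - 4/3 splits as (ψ - a)(ψ - a') with a = 1/16 + (1/48)*sqrt(3081), a' = 1/16 - (1/48)*sqrt(3081). At the order-3 pole a set g(ψ) = (ψ - a)^3*f(ψ) = [ψ - 25/14] / (ψ - a')^3.
Order-3 pole: residue = g''(a)/2; g''(1/16 + (1/48)*sqrt(3081)) = -(42688512/7582446781)*sqrt(3081), so the residue is -(21344256/7582446781)*sqrt(3081).
List the singular points by increasing real part (a conjugate pair: the negative imaginary part first).

Radius of convergence at 0: -1/16 + (1/48)*sqrt(3081).
At 1/16 - (1/48)*sqrt(3081): a pole of order 3; residue (21344256/7582446781)*sqrt(3081).
At 1/16 + (1/48)*sqrt(3081): a pole of order 3; residue -(21344256/7582446781)*sqrt(3081).


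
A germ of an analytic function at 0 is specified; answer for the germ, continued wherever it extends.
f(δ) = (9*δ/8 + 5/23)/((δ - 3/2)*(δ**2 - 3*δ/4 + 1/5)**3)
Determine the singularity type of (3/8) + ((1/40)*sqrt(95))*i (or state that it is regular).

The point is a pole of order 3.

The denominator factor δ**2 - 3*δ/4 + 1/5 vanishes at (3/8) + ((1/40)*sqrt(95))*i and appears to the power 3; the numerator there equals (941/1472) + ((9/320)*sqrt(95))*i, nonzero, and no other factor vanishes.
Hence a pole whose order is the multiplicity, 3.


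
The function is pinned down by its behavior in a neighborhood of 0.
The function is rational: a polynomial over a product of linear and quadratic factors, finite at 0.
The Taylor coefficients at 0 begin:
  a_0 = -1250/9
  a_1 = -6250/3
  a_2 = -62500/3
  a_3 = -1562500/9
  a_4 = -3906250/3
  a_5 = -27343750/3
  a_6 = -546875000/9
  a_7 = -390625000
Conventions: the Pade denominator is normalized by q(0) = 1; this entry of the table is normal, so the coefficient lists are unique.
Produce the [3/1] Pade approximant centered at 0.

Taylor coefficients needed (read off): a_0 = -1250/9, a_1 = -6250/3, a_2 = -62500/3, a_3 = -1562500/9, a_4 = -3906250/3.
Write the denominator as Q(χ) = 1 + q1*χ. Requiring Q*f - P = O(χ^5) with deg P <= 3 kills the coefficients of χ^4..χ^4 in Q*f:
  χ^4: a_4 + q1*a_3 = 0, i.e. -3906250/3 + (-1562500/9)*q1 = 0.
Solving this linear system: q1 = -15/2.
The numerator is Q*f truncated at degree 3: P0 = a_0 = -1250/9; P1 = a_1 + q1*a_0 = -3125/3; P2 = a_2 + q1*a_1 = -15625/3; P3 = a_3 + q1*a_2 = -156250/9.

The Pade approximant has numerator coefficients [-1250/9, -3125/3, -15625/3, -156250/9]; denominator coefficients [1, -15/2].


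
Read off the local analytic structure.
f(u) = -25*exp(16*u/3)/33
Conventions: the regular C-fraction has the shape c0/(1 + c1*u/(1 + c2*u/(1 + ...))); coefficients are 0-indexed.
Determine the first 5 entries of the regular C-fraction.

Taylor coefficients (expand at 0): a_0 = -25/33, a_1 = -400/99, a_2 = -3200/297, a_3 = -51200/2673, a_4 = -204800/8019.
c0 = a_0 = -25/33. Peel one level at a time: if S = 1 + c*u/S' with S'(0) = 1, then c is the u-coefficient of S and S' = c*u/(S - 1).
S_1 = c0/f = 1 + (-16/3)*u + (128/9)*u^2 + ...; c1 = -16/3.
S_2 = c1*u/(S_1 - 1) = 1 + (8/3)*u + (64/27)*u^2 + ...; c2 = 8/3.
S_3 = c2*u/(S_2 - 1) = 1 + (-8/9)*u + (64/81)*u^2 + ...; c3 = -8/9.
S_4 = c3*u/(S_3 - 1) = 1 + (8/9)*u + ...; c4 = 8/9.

The regular C-fraction coefficients are [-25/33, -16/3, 8/3, -8/9, 8/9].


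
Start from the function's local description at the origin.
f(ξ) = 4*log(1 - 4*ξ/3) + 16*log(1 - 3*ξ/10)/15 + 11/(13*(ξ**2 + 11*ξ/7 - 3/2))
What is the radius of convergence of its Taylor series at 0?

The radius of convergence is -11/14 + (1/14)*sqrt(415).

Denominator factor (ξ**2 + 11*ξ/7 - 3/2): discriminant 415/49, real irrational roots -11/14 + (1/14)*sqrt(415) and -11/14 - (1/14)*sqrt(415); poles of order 1, moduli -11/14 + (1/14)*sqrt(415) and 11/14 + (1/14)*sqrt(415).
Branch term (4)*log(1 - ξ/(3/4)): its argument vanishes at ξ = 3/4, a logarithmic branch point, modulus 3/4.
Branch term (16/15)*log(1 - ξ/(10/3)): its argument vanishes at ξ = 10/3, a logarithmic branch point, modulus 10/3.
The radius of convergence is the smallest modulus among the singular points: -11/14 + (1/14)*sqrt(415).


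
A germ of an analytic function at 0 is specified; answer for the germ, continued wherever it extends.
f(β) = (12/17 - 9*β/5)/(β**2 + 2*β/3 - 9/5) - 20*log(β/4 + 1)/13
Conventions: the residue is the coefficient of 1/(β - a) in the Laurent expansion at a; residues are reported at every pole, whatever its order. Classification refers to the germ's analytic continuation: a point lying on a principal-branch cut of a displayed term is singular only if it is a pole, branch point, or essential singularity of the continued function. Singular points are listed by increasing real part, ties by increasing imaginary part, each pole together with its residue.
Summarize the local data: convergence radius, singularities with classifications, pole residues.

Radius of convergence at 0: -1/3 + (1/15)*sqrt(430).
At -4: a logarithmic branch point.
At -1/3 - (1/15)*sqrt(430): a pole of order 1; residue -9/10 - (333/14620)*sqrt(430).
At -1/3 + (1/15)*sqrt(430): a pole of order 1; residue -9/10 + (333/14620)*sqrt(430).

Denominator factor (β**2 + 2*β/3 - 9/5): discriminant 344/45, real irrational roots -1/3 + (1/15)*sqrt(430) and -1/3 - (1/15)*sqrt(430); poles of order 1, moduli -1/3 + (1/15)*sqrt(430) and 1/3 + (1/15)*sqrt(430).
Branch term (-20/13)*log(1 - β/(-4)): its argument vanishes at β = -4, a logarithmic branch point, modulus 4.
The radius of convergence is the smallest modulus among the singular points: -1/3 + (1/15)*sqrt(430).
The branch term is analytic at -1/3 - (1/15)*sqrt(430) and contributes nothing to the residue; only the rational part matters.
The factor β**2 + 2*β/3 - 9/5 splits as (β - a)(β - a') with a = -1/3 - (1/15)*sqrt(430), a' = -1/3 + (1/15)*sqrt(430). At the order-1 pole a set g(β) = (β - a)*(rational part) = [12/17 - 9*β/5] / (β - a').
Simple pole: residue = g(a) at a = -1/3 - (1/15)*sqrt(430), which is -9/10 - (333/14620)*sqrt(430).
The branch term is analytic at -1/3 + (1/15)*sqrt(430) and contributes nothing to the residue; only the rational part matters.
The factor β**2 + 2*β/3 - 9/5 splits as (β - a)(β - a') with a = -1/3 + (1/15)*sqrt(430), a' = -1/3 - (1/15)*sqrt(430). At the order-1 pole a set g(β) = (β - a)*(rational part) = [12/17 - 9*β/5] / (β - a').
Simple pole: residue = g(a) at a = -1/3 + (1/15)*sqrt(430), which is -9/10 + (333/14620)*sqrt(430).
List the singular points by increasing real part (a conjugate pair: the negative imaginary part first).


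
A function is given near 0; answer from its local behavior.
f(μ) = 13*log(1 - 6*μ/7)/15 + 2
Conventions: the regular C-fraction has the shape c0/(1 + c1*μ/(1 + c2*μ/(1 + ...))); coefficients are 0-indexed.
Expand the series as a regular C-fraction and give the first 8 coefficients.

The regular C-fraction coefficients are [2, 13/35, -4/5, -15/196, -69/196, -16/115, -233/805, -1863/11417].

Taylor coefficients (expand at 0): a_0 = 2, a_1 = -26/35, a_2 = -78/245, a_3 = -312/1715, a_4 = -1404/12005, a_5 = -33696/420175, a_6 = -33696/588245, a_7 = -1213056/28824005.
c0 = a_0 = 2. Peel one level at a time: if S = 1 + c*μ/S' with S'(0) = 1, then c is the μ-coefficient of S and S' = c*μ/(S - 1).
S_1 = c0/f = 1 + (13/35)*μ + (52/175)*μ^2 + ...; c1 = 13/35.
S_2 = c1*μ/(S_1 - 1) = 1 + (-4/5)*μ + (-3/49)*μ^2 + ...; c2 = -4/5.
S_3 = c2*μ/(S_2 - 1) = 1 + (-15/196)*μ + (-1035/38416)*μ^2 + ...; c3 = -15/196.
S_4 = c3*μ/(S_3 - 1) = 1 + (-69/196)*μ + (-12/245)*μ^2 + ...; c4 = -69/196.
S_5 = c4*μ/(S_4 - 1) = 1 + (-16/115)*μ + (-3728/92575)*μ^2 + ...; c5 = -16/115.
S_6 = c5*μ/(S_5 - 1) = 1 + (-233/805)*μ + (-81/1715)*μ^2 + ...; c6 = -233/805.
S_7 = c6*μ/(S_6 - 1) = 1 + (-1863/11417)*μ + ...; c7 = -1863/11417.
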